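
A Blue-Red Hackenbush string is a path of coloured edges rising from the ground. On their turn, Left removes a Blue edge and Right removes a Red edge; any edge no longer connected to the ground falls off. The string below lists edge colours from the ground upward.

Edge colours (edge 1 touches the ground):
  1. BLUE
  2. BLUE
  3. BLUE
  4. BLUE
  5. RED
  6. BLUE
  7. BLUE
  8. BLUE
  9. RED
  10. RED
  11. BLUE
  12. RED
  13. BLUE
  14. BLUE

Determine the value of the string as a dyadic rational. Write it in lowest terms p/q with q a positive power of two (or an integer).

3991/1024

G(B) = { 0 | ∅ } — 1
G(BB) = { 0, 1 | ∅ } — 2
G(BBB) = { 0, 1, 2 | ∅ } — 3
G(BBBB) = { 0, 1, 2, 3 | ∅ } — 4
G(BBBBR) = { 0, 1, 2, 3 | 4 } — 7/2
G(BBBBRB) = { 0, 1, 2, 3, 7/2 | 4 } — 15/4
G(BBBBRBB) = { 0, 1, 2, 3, 7/2, 15/4 | 4 } — 31/8
G(BBBBRBBB) = { 0, 1, 2, 3, 7/2, 15/4, 31/8 | 4 } — 63/16
G(BBBBRBBBR) = { 0, 1, 2, 3, 7/2, 15/4, 31/8 | 63/16, 4 } — 125/32
G(BBBBRBBBRR) = { 0, 1, 2, 3, 7/2, 15/4, 31/8 | 125/32, 63/16, 4 } — 249/64
G(BBBBRBBBRRB) = { 0, 1, 2, 3, 7/2, 15/4, 31/8, 249/64 | 125/32, 63/16, 4 } — 499/128
G(BBBBRBBBRRBR) = { 0, 1, 2, 3, 7/2, 15/4, 31/8, 249/64 | 499/128, 125/32, 63/16, 4 } — 997/256
G(BBBBRBBBRRBRB) = { 0, 1, 2, 3, 7/2, 15/4, 31/8, 249/64, 997/256 | 499/128, 125/32, 63/16, 4 } — 1995/512
G(BBBBRBBBRRBRBB) = { 0, 1, 2, 3, 7/2, 15/4, 31/8, 249/64, 997/256, 1995/512 | 499/128, 125/32, 63/16, 4 } — 3991/1024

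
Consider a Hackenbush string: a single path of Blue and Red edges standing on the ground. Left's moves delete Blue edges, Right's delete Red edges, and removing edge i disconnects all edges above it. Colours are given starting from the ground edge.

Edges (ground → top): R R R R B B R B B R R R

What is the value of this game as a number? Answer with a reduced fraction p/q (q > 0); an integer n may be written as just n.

-847/256

Build val(s[:k]) for k = 1..12, string s = R R R R B B R B B R R R.
R: Left { — }, Right { 0 } => simplest -1
RR: Left { — }, Right { -1,0 } => simplest -2
RRR: Left { — }, Right { -2,-1,0 } => simplest -3
RRRR: Left { — }, Right { -3,-2,-1,0 } => simplest -4
RRRRB: Left { -4 }, Right { -3,-2,-1,0 } => simplest -7/2
RRRRBB: Left { -4,-7/2 }, Right { -3,-2,-1,0 } => simplest -13/4
RRRRBBR: Left { -4,-7/2 }, Right { -13/4,-3,-2,-1,0 } => simplest -27/8
RRRRBBRB: Left { -4,-7/2,-27/8 }, Right { -13/4,-3,-2,-1,0 } => simplest -53/16
RRRRBBRBB: Left { -4,-7/2,-27/8,-53/16 }, Right { -13/4,-3,-2,-1,0 } => simplest -105/32
RRRRBBRBBR: Left { -4,-7/2,-27/8,-53/16 }, Right { -105/32,-13/4,-3,-2,-1,0 } => simplest -211/64
RRRRBBRBBRR: Left { -4,-7/2,-27/8,-53/16 }, Right { -211/64,-105/32,-13/4,-3,-2,-1,0 } => simplest -423/128
RRRRBBRBBRRR: Left { -4,-7/2,-27/8,-53/16 }, Right { -423/128,-211/64,-105/32,-13/4,-3,-2,-1,0 } => simplest -847/256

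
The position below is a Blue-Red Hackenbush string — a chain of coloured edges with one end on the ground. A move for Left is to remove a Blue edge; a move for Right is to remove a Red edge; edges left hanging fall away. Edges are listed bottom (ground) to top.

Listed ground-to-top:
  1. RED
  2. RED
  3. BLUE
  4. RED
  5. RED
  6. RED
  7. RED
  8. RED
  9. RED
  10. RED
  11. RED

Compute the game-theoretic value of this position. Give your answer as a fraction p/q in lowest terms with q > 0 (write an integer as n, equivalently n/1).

Recurse on prefixes of the 11-edge string RED RED BLUE RED RED RED RED RED RED RED RED:
G(R) = {  | 0 } — -1
G(RR) = {  | -1 0 } — -2
G(RRB) = { -2 | -1 0 } — -3/2
G(RRBR) = { -2 | -3/2 -1 0 } — -7/4
G(RRBRR) = { -2 | -7/4 -3/2 -1 0 } — -15/8
G(RRBRRR) = { -2 | -15/8 -7/4 -3/2 -1 0 } — -31/16
G(RRBRRRR) = { -2 | -31/16 -15/8 -7/4 -3/2 -1 0 } — -63/32
G(RRBRRRRR) = { -2 | -63/32 -31/16 -15/8 -7/4 -3/2 -1 0 } — -127/64
G(RRBRRRRRR) = { -2 | -127/64 -63/32 -31/16 -15/8 -7/4 -3/2 -1 0 } — -255/128
G(RRBRRRRRRR) = { -2 | -255/128 -127/64 -63/32 -31/16 -15/8 -7/4 -3/2 -1 0 } — -511/256
G(RRBRRRRRRRR) = { -2 | -511/256 -255/128 -127/64 -63/32 -31/16 -15/8 -7/4 -3/2 -1 0 } — -1023/512

-1023/512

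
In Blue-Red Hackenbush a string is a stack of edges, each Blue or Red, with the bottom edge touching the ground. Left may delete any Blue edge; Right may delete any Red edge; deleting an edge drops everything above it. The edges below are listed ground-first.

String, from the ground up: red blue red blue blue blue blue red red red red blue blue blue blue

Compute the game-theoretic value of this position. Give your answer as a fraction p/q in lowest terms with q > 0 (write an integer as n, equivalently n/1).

Recurse on prefixes of the 15-edge string red blue red blue blue blue blue red red red red blue blue blue blue:
1 of 15 · r · max L −∞ · min R 0 gives -1
2 of 15 · rb · max L -1 · min R 0 gives -1/2
3 of 15 · rbr · max L -1 · min R -1/2 gives -3/4
4 of 15 · rbrb · max L -3/4 · min R -1/2 gives -5/8
5 of 15 · rbrbb · max L -5/8 · min R -1/2 gives -9/16
6 of 15 · rbrbbb · max L -9/16 · min R -1/2 gives -17/32
7 of 15 · rbrbbbb · max L -17/32 · min R -1/2 gives -33/64
8 of 15 · rbrbbbbr · max L -17/32 · min R -33/64 gives -67/128
9 of 15 · rbrbbbbrr · max L -17/32 · min R -67/128 gives -135/256
10 of 15 · rbrbbbbrrr · max L -17/32 · min R -135/256 gives -271/512
11 of 15 · rbrbbbbrrrr · max L -17/32 · min R -271/512 gives -543/1024
12 of 15 · rbrbbbbrrrrb · max L -543/1024 · min R -271/512 gives -1085/2048
13 of 15 · rbrbbbbrrrrbb · max L -1085/2048 · min R -271/512 gives -2169/4096
14 of 15 · rbrbbbbrrrrbbb · max L -2169/4096 · min R -271/512 gives -4337/8192
15 of 15 · rbrbbbbrrrrbbbb · max L -4337/8192 · min R -271/512 gives -8673/16384

-8673/16384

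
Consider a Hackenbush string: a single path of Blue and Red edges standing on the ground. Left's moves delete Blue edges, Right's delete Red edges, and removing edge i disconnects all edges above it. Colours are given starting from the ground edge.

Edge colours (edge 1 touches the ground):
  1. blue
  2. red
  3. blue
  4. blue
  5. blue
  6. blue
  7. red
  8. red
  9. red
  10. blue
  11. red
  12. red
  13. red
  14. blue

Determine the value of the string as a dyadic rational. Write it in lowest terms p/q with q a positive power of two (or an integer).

Prefix values for blue red blue blue blue blue red red red blue red red red blue via {L|R} + simplicity:
1 of 14 · b · max L 0 · min R +∞ ⇒ 1
2 of 14 · br · max L 0 · min R 1 ⇒ 1/2
3 of 14 · brb · max L 1/2 · min R 1 ⇒ 3/4
4 of 14 · brbb · max L 3/4 · min R 1 ⇒ 7/8
5 of 14 · brbbb · max L 7/8 · min R 1 ⇒ 15/16
6 of 14 · brbbbb · max L 15/16 · min R 1 ⇒ 31/32
7 of 14 · brbbbbr · max L 15/16 · min R 31/32 ⇒ 61/64
8 of 14 · brbbbbrr · max L 15/16 · min R 61/64 ⇒ 121/128
9 of 14 · brbbbbrrr · max L 15/16 · min R 121/128 ⇒ 241/256
10 of 14 · brbbbbrrrb · max L 241/256 · min R 121/128 ⇒ 483/512
11 of 14 · brbbbbrrrbr · max L 241/256 · min R 483/512 ⇒ 965/1024
12 of 14 · brbbbbrrrbrr · max L 241/256 · min R 965/1024 ⇒ 1929/2048
13 of 14 · brbbbbrrrbrrr · max L 241/256 · min R 1929/2048 ⇒ 3857/4096
14 of 14 · brbbbbrrrbrrrb · max L 3857/4096 · min R 1929/2048 ⇒ 7715/8192

7715/8192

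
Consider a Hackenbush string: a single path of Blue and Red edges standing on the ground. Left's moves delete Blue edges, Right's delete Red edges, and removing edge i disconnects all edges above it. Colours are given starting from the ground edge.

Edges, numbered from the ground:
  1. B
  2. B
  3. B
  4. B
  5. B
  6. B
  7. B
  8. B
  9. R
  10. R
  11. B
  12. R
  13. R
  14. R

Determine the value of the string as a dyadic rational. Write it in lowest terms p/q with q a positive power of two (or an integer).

465/64

edge 1 of 14 (B): { 0 | ∅ } -> 1
edge 2 of 14 (B): { 0,1 | ∅ } -> 2
edge 3 of 14 (B): { 0,1,2 | ∅ } -> 3
edge 4 of 14 (B): { 0,1,2,3 | ∅ } -> 4
edge 5 of 14 (B): { 0,1,2,3,4 | ∅ } -> 5
edge 6 of 14 (B): { 0,1,2,3,4,5 | ∅ } -> 6
edge 7 of 14 (B): { 0,1,2,3,4,5,6 | ∅ } -> 7
edge 8 of 14 (B): { 0,1,2,3,4,5,6,7 | ∅ } -> 8
edge 9 of 14 (R): { 0,1,2,3,4,5,6,7 | 8 } -> 15/2
edge 10 of 14 (R): { 0,1,2,3,4,5,6,7 | 15/2,8 } -> 29/4
edge 11 of 14 (B): { 0,1,2,3,4,5,6,7,29/4 | 15/2,8 } -> 59/8
edge 12 of 14 (R): { 0,1,2,3,4,5,6,7,29/4 | 59/8,15/2,8 } -> 117/16
edge 13 of 14 (R): { 0,1,2,3,4,5,6,7,29/4 | 117/16,59/8,15/2,8 } -> 233/32
edge 14 of 14 (R): { 0,1,2,3,4,5,6,7,29/4 | 233/32,117/16,59/8,15/2,8 } -> 465/64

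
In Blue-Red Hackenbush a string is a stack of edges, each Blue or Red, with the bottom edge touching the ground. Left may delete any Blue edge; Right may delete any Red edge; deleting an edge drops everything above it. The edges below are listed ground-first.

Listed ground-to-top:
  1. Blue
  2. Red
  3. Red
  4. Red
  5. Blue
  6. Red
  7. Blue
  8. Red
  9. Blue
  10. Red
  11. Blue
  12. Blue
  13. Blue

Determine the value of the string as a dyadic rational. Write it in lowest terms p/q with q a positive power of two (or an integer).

687/4096

1 of 13 · B · max L 0 · min R +∞ so 1
2 of 13 · BR · max L 0 · min R 1 so 1/2
3 of 13 · BRR · max L 0 · min R 1/2 so 1/4
4 of 13 · BRRR · max L 0 · min R 1/4 so 1/8
5 of 13 · BRRRB · max L 1/8 · min R 1/4 so 3/16
6 of 13 · BRRRBR · max L 1/8 · min R 3/16 so 5/32
7 of 13 · BRRRBRB · max L 5/32 · min R 3/16 so 11/64
8 of 13 · BRRRBRBR · max L 5/32 · min R 11/64 so 21/128
9 of 13 · BRRRBRBRB · max L 21/128 · min R 11/64 so 43/256
10 of 13 · BRRRBRBRBR · max L 21/128 · min R 43/256 so 85/512
11 of 13 · BRRRBRBRBRB · max L 85/512 · min R 43/256 so 171/1024
12 of 13 · BRRRBRBRBRBB · max L 171/1024 · min R 43/256 so 343/2048
13 of 13 · BRRRBRBRBRBBB · max L 343/2048 · min R 43/256 so 687/4096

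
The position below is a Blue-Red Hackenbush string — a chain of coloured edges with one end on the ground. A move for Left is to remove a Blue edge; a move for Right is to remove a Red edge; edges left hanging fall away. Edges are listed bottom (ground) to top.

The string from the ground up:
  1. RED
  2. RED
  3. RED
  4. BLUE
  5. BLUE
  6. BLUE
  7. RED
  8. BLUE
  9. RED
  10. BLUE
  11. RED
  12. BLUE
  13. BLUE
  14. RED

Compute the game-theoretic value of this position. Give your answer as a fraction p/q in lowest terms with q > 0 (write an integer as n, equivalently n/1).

-4435/2048

G(R) = { — | 0 } gives -1
G(RR) = { — | -1, 0 } gives -2
G(RRR) = { — | -2, -1, 0 } gives -3
G(RRRB) = { -3 | -2, -1, 0 } gives -5/2
G(RRRBB) = { -3, -5/2 | -2, -1, 0 } gives -9/4
G(RRRBBB) = { -3, -5/2, -9/4 | -2, -1, 0 } gives -17/8
G(RRRBBBR) = { -3, -5/2, -9/4 | -17/8, -2, -1, 0 } gives -35/16
G(RRRBBBRB) = { -3, -5/2, -9/4, -35/16 | -17/8, -2, -1, 0 } gives -69/32
G(RRRBBBRBR) = { -3, -5/2, -9/4, -35/16 | -69/32, -17/8, -2, -1, 0 } gives -139/64
G(RRRBBBRBRB) = { -3, -5/2, -9/4, -35/16, -139/64 | -69/32, -17/8, -2, -1, 0 } gives -277/128
G(RRRBBBRBRBR) = { -3, -5/2, -9/4, -35/16, -139/64 | -277/128, -69/32, -17/8, -2, -1, 0 } gives -555/256
G(RRRBBBRBRBRB) = { -3, -5/2, -9/4, -35/16, -139/64, -555/256 | -277/128, -69/32, -17/8, -2, -1, 0 } gives -1109/512
G(RRRBBBRBRBRBB) = { -3, -5/2, -9/4, -35/16, -139/64, -555/256, -1109/512 | -277/128, -69/32, -17/8, -2, -1, 0 } gives -2217/1024
G(RRRBBBRBRBRBBR) = { -3, -5/2, -9/4, -35/16, -139/64, -555/256, -1109/512 | -2217/1024, -277/128, -69/32, -17/8, -2, -1, 0 } gives -4435/2048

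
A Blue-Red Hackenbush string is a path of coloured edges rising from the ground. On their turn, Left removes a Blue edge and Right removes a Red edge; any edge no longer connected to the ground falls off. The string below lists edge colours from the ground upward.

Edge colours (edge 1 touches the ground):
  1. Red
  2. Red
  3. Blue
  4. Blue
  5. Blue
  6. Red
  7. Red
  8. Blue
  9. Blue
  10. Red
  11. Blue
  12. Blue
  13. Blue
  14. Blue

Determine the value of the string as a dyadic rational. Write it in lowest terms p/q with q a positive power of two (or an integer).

-4897/4096

Build g(s[:k]) for k = 1..14, string s = Red Red Blue Blue Blue Red Red Blue Blue Red Blue Blue Blue Blue.
g(R) = { ∅ | 0 } — -1
g(RR) = { ∅ | -1; 0 } — -2
g(RRB) = { -2 | -1; 0 } — -3/2
g(RRBB) = { -2; -3/2 | -1; 0 } — -5/4
g(RRBBB) = { -2; -3/2; -5/4 | -1; 0 } — -9/8
g(RRBBBR) = { -2; -3/2; -5/4 | -9/8; -1; 0 } — -19/16
g(RRBBBRR) = { -2; -3/2; -5/4 | -19/16; -9/8; -1; 0 } — -39/32
g(RRBBBRRB) = { -2; -3/2; -5/4; -39/32 | -19/16; -9/8; -1; 0 } — -77/64
g(RRBBBRRBB) = { -2; -3/2; -5/4; -39/32; -77/64 | -19/16; -9/8; -1; 0 } — -153/128
g(RRBBBRRBBR) = { -2; -3/2; -5/4; -39/32; -77/64 | -153/128; -19/16; -9/8; -1; 0 } — -307/256
g(RRBBBRRBBRB) = { -2; -3/2; -5/4; -39/32; -77/64; -307/256 | -153/128; -19/16; -9/8; -1; 0 } — -613/512
g(RRBBBRRBBRBB) = { -2; -3/2; -5/4; -39/32; -77/64; -307/256; -613/512 | -153/128; -19/16; -9/8; -1; 0 } — -1225/1024
g(RRBBBRRBBRBBB) = { -2; -3/2; -5/4; -39/32; -77/64; -307/256; -613/512; -1225/1024 | -153/128; -19/16; -9/8; -1; 0 } — -2449/2048
g(RRBBBRRBBRBBBB) = { -2; -3/2; -5/4; -39/32; -77/64; -307/256; -613/512; -1225/1024; -2449/2048 | -153/128; -19/16; -9/8; -1; 0 } — -4897/4096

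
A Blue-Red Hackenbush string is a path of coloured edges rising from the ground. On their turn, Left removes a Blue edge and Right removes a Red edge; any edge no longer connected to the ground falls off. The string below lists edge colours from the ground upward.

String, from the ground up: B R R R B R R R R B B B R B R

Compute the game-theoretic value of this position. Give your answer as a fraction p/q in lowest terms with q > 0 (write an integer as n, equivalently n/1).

2165/16384

step 1: add B to get B; options L={ 0 } R={ none } gives 1
step 2: add R to get BR; options L={ 0 } R={ 1 } gives 1/2
step 3: add R to get BRR; options L={ 0 } R={ 1/2,1 } gives 1/4
step 4: add R to get BRRR; options L={ 0 } R={ 1/4,1/2,1 } gives 1/8
step 5: add B to get BRRRB; options L={ 0,1/8 } R={ 1/4,1/2,1 } gives 3/16
step 6: add R to get BRRRBR; options L={ 0,1/8 } R={ 3/16,1/4,1/2,1 } gives 5/32
step 7: add R to get BRRRBRR; options L={ 0,1/8 } R={ 5/32,3/16,1/4,1/2,1 } gives 9/64
step 8: add R to get BRRRBRRR; options L={ 0,1/8 } R={ 9/64,5/32,3/16,1/4,1/2,1 } gives 17/128
step 9: add R to get BRRRBRRRR; options L={ 0,1/8 } R={ 17/128,9/64,5/32,3/16,1/4,1/2,1 } gives 33/256
step 10: add B to get BRRRBRRRRB; options L={ 0,1/8,33/256 } R={ 17/128,9/64,5/32,3/16,1/4,1/2,1 } gives 67/512
step 11: add B to get BRRRBRRRRBB; options L={ 0,1/8,33/256,67/512 } R={ 17/128,9/64,5/32,3/16,1/4,1/2,1 } gives 135/1024
step 12: add B to get BRRRBRRRRBBB; options L={ 0,1/8,33/256,67/512,135/1024 } R={ 17/128,9/64,5/32,3/16,1/4,1/2,1 } gives 271/2048
step 13: add R to get BRRRBRRRRBBBR; options L={ 0,1/8,33/256,67/512,135/1024 } R={ 271/2048,17/128,9/64,5/32,3/16,1/4,1/2,1 } gives 541/4096
step 14: add B to get BRRRBRRRRBBBRB; options L={ 0,1/8,33/256,67/512,135/1024,541/4096 } R={ 271/2048,17/128,9/64,5/32,3/16,1/4,1/2,1 } gives 1083/8192
step 15: add R to get BRRRBRRRRBBBRBR; options L={ 0,1/8,33/256,67/512,135/1024,541/4096 } R={ 1083/8192,271/2048,17/128,9/64,5/32,3/16,1/4,1/2,1 } gives 2165/16384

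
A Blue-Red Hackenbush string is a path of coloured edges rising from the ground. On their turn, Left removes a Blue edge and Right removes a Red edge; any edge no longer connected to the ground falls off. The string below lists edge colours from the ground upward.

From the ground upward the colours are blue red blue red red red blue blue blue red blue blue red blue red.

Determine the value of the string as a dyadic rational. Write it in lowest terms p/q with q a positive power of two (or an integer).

Build value(s[:k]) for k = 1..15, string s = blue red blue red red red blue blue blue red blue blue red blue red.
edge 1 of 15 (blue): { 0 | (no moves) } gives 1
edge 2 of 15 (red): { 0 | 1 } gives 1/2
edge 3 of 15 (blue): { 0, 1/2 | 1 } gives 3/4
edge 4 of 15 (red): { 0, 1/2 | 3/4, 1 } gives 5/8
edge 5 of 15 (red): { 0, 1/2 | 5/8, 3/4, 1 } gives 9/16
edge 6 of 15 (red): { 0, 1/2 | 9/16, 5/8, 3/4, 1 } gives 17/32
edge 7 of 15 (blue): { 0, 1/2, 17/32 | 9/16, 5/8, 3/4, 1 } gives 35/64
edge 8 of 15 (blue): { 0, 1/2, 17/32, 35/64 | 9/16, 5/8, 3/4, 1 } gives 71/128
edge 9 of 15 (blue): { 0, 1/2, 17/32, 35/64, 71/128 | 9/16, 5/8, 3/4, 1 } gives 143/256
edge 10 of 15 (red): { 0, 1/2, 17/32, 35/64, 71/128 | 143/256, 9/16, 5/8, 3/4, 1 } gives 285/512
edge 11 of 15 (blue): { 0, 1/2, 17/32, 35/64, 71/128, 285/512 | 143/256, 9/16, 5/8, 3/4, 1 } gives 571/1024
edge 12 of 15 (blue): { 0, 1/2, 17/32, 35/64, 71/128, 285/512, 571/1024 | 143/256, 9/16, 5/8, 3/4, 1 } gives 1143/2048
edge 13 of 15 (red): { 0, 1/2, 17/32, 35/64, 71/128, 285/512, 571/1024 | 1143/2048, 143/256, 9/16, 5/8, 3/4, 1 } gives 2285/4096
edge 14 of 15 (blue): { 0, 1/2, 17/32, 35/64, 71/128, 285/512, 571/1024, 2285/4096 | 1143/2048, 143/256, 9/16, 5/8, 3/4, 1 } gives 4571/8192
edge 15 of 15 (red): { 0, 1/2, 17/32, 35/64, 71/128, 285/512, 571/1024, 2285/4096 | 4571/8192, 1143/2048, 143/256, 9/16, 5/8, 3/4, 1 } gives 9141/16384

9141/16384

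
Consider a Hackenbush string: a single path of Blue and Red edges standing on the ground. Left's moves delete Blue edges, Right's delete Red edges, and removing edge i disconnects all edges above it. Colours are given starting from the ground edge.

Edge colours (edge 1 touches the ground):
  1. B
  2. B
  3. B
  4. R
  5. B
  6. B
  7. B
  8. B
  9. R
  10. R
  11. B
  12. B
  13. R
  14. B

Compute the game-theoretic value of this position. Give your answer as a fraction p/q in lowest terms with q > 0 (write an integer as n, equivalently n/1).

val_1 [B]  L=[0]  R=[none]  so 1
val_2 [BB]  L=[0, 1]  R=[none]  so 2
val_3 [BBB]  L=[0, 1, 2]  R=[none]  so 3
val_4 [BBBR]  L=[0, 1, 2]  R=[3]  so 5/2
val_5 [BBBRB]  L=[0, 1, 2, 5/2]  R=[3]  so 11/4
val_6 [BBBRBB]  L=[0, 1, 2, 5/2, 11/4]  R=[3]  so 23/8
val_7 [BBBRBBB]  L=[0, 1, 2, 5/2, 11/4, 23/8]  R=[3]  so 47/16
val_8 [BBBRBBBB]  L=[0, 1, 2, 5/2, 11/4, 23/8, 47/16]  R=[3]  so 95/32
val_9 [BBBRBBBBR]  L=[0, 1, 2, 5/2, 11/4, 23/8, 47/16]  R=[95/32, 3]  so 189/64
val_10 [BBBRBBBBRR]  L=[0, 1, 2, 5/2, 11/4, 23/8, 47/16]  R=[189/64, 95/32, 3]  so 377/128
val_11 [BBBRBBBBRRB]  L=[0, 1, 2, 5/2, 11/4, 23/8, 47/16, 377/128]  R=[189/64, 95/32, 3]  so 755/256
val_12 [BBBRBBBBRRBB]  L=[0, 1, 2, 5/2, 11/4, 23/8, 47/16, 377/128, 755/256]  R=[189/64, 95/32, 3]  so 1511/512
val_13 [BBBRBBBBRRBBR]  L=[0, 1, 2, 5/2, 11/4, 23/8, 47/16, 377/128, 755/256]  R=[1511/512, 189/64, 95/32, 3]  so 3021/1024
val_14 [BBBRBBBBRRBBRB]  L=[0, 1, 2, 5/2, 11/4, 23/8, 47/16, 377/128, 755/256, 3021/1024]  R=[1511/512, 189/64, 95/32, 3]  so 6043/2048

6043/2048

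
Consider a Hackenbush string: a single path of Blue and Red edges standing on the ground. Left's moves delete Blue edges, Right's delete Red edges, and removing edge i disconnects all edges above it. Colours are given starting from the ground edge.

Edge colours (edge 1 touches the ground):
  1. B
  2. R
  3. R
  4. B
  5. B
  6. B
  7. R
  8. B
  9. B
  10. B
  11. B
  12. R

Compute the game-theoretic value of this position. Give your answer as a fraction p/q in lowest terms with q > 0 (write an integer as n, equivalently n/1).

957/2048

g_1 [B]  L=[0]  R=[—]  so 1
g_2 [BR]  L=[0]  R=[1]  so 1/2
g_3 [BRR]  L=[0]  R=[1/2 1]  so 1/4
g_4 [BRRB]  L=[0 1/4]  R=[1/2 1]  so 3/8
g_5 [BRRBB]  L=[0 1/4 3/8]  R=[1/2 1]  so 7/16
g_6 [BRRBBB]  L=[0 1/4 3/8 7/16]  R=[1/2 1]  so 15/32
g_7 [BRRBBBR]  L=[0 1/4 3/8 7/16]  R=[15/32 1/2 1]  so 29/64
g_8 [BRRBBBRB]  L=[0 1/4 3/8 7/16 29/64]  R=[15/32 1/2 1]  so 59/128
g_9 [BRRBBBRBB]  L=[0 1/4 3/8 7/16 29/64 59/128]  R=[15/32 1/2 1]  so 119/256
g_10 [BRRBBBRBBB]  L=[0 1/4 3/8 7/16 29/64 59/128 119/256]  R=[15/32 1/2 1]  so 239/512
g_11 [BRRBBBRBBBB]  L=[0 1/4 3/8 7/16 29/64 59/128 119/256 239/512]  R=[15/32 1/2 1]  so 479/1024
g_12 [BRRBBBRBBBBR]  L=[0 1/4 3/8 7/16 29/64 59/128 119/256 239/512]  R=[479/1024 15/32 1/2 1]  so 957/2048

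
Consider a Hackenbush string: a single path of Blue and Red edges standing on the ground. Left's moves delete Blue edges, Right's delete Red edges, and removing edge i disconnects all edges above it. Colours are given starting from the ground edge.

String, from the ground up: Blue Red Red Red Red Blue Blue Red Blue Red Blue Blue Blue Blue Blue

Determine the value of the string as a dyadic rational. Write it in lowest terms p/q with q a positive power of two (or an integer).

1727/16384

Recurse on prefixes of the 15-edge string Blue Red Red Red Red Blue Blue Red Blue Red Blue Blue Blue Blue Blue:
B: Left { 0 }, Right { — } = simplest 1
BR: Left { 0 }, Right { 1 } = simplest 1/2
BRR: Left { 0 }, Right { 1/2, 1 } = simplest 1/4
BRRR: Left { 0 }, Right { 1/4, 1/2, 1 } = simplest 1/8
BRRRR: Left { 0 }, Right { 1/8, 1/4, 1/2, 1 } = simplest 1/16
BRRRRB: Left { 0, 1/16 }, Right { 1/8, 1/4, 1/2, 1 } = simplest 3/32
BRRRRBB: Left { 0, 1/16, 3/32 }, Right { 1/8, 1/4, 1/2, 1 } = simplest 7/64
BRRRRBBR: Left { 0, 1/16, 3/32 }, Right { 7/64, 1/8, 1/4, 1/2, 1 } = simplest 13/128
BRRRRBBRB: Left { 0, 1/16, 3/32, 13/128 }, Right { 7/64, 1/8, 1/4, 1/2, 1 } = simplest 27/256
BRRRRBBRBR: Left { 0, 1/16, 3/32, 13/128 }, Right { 27/256, 7/64, 1/8, 1/4, 1/2, 1 } = simplest 53/512
BRRRRBBRBRB: Left { 0, 1/16, 3/32, 13/128, 53/512 }, Right { 27/256, 7/64, 1/8, 1/4, 1/2, 1 } = simplest 107/1024
BRRRRBBRBRBB: Left { 0, 1/16, 3/32, 13/128, 53/512, 107/1024 }, Right { 27/256, 7/64, 1/8, 1/4, 1/2, 1 } = simplest 215/2048
BRRRRBBRBRBBB: Left { 0, 1/16, 3/32, 13/128, 53/512, 107/1024, 215/2048 }, Right { 27/256, 7/64, 1/8, 1/4, 1/2, 1 } = simplest 431/4096
BRRRRBBRBRBBBB: Left { 0, 1/16, 3/32, 13/128, 53/512, 107/1024, 215/2048, 431/4096 }, Right { 27/256, 7/64, 1/8, 1/4, 1/2, 1 } = simplest 863/8192
BRRRRBBRBRBBBBB: Left { 0, 1/16, 3/32, 13/128, 53/512, 107/1024, 215/2048, 431/4096, 863/8192 }, Right { 27/256, 7/64, 1/8, 1/4, 1/2, 1 } = simplest 1727/16384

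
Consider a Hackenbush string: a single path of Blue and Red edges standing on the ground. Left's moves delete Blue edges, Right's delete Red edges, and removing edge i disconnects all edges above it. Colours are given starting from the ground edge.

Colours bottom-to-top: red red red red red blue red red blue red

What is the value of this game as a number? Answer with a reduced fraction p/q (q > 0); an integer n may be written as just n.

-155/32

Recurse on prefixes of the 10-edge string red red red red red blue red red blue red:
G(r) = { (no moves) | 0 } → -1
G(rr) = { (no moves) | -1,0 } → -2
G(rrr) = { (no moves) | -2,-1,0 } → -3
G(rrrr) = { (no moves) | -3,-2,-1,0 } → -4
G(rrrrr) = { (no moves) | -4,-3,-2,-1,0 } → -5
G(rrrrrb) = { -5 | -4,-3,-2,-1,0 } → -9/2
G(rrrrrbr) = { -5 | -9/2,-4,-3,-2,-1,0 } → -19/4
G(rrrrrbrr) = { -5 | -19/4,-9/2,-4,-3,-2,-1,0 } → -39/8
G(rrrrrbrrb) = { -5,-39/8 | -19/4,-9/2,-4,-3,-2,-1,0 } → -77/16
G(rrrrrbrrbr) = { -5,-39/8 | -77/16,-19/4,-9/2,-4,-3,-2,-1,0 } → -155/32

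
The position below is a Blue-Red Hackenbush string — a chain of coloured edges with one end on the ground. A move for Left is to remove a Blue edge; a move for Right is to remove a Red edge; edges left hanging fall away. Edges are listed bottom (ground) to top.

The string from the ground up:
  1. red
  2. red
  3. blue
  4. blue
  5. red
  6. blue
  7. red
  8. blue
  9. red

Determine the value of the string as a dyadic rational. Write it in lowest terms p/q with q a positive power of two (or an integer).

-171/128

Prefix values for red red blue blue red blue red blue red via {L|R} + simplicity:
1 of 9 · r · max L −∞ · min R 0 → -1
2 of 9 · rr · max L −∞ · min R -1 → -2
3 of 9 · rrb · max L -2 · min R -1 → -3/2
4 of 9 · rrbb · max L -3/2 · min R -1 → -5/4
5 of 9 · rrbbr · max L -3/2 · min R -5/4 → -11/8
6 of 9 · rrbbrb · max L -11/8 · min R -5/4 → -21/16
7 of 9 · rrbbrbr · max L -11/8 · min R -21/16 → -43/32
8 of 9 · rrbbrbrb · max L -43/32 · min R -21/16 → -85/64
9 of 9 · rrbbrbrbr · max L -43/32 · min R -85/64 → -171/128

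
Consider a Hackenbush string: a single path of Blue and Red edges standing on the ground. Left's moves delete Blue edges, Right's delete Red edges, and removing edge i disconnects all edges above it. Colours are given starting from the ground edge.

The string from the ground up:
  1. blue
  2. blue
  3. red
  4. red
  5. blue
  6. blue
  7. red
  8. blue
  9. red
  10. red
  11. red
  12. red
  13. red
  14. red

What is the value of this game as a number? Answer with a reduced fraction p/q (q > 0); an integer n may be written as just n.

5761/4096

value(b) = { 0 | ∅ } gives 1
value(bb) = { 0 1 | ∅ } gives 2
value(bbr) = { 0 1 | 2 } gives 3/2
value(bbrr) = { 0 1 | 3/2 2 } gives 5/4
value(bbrrb) = { 0 1 5/4 | 3/2 2 } gives 11/8
value(bbrrbb) = { 0 1 5/4 11/8 | 3/2 2 } gives 23/16
value(bbrrbbr) = { 0 1 5/4 11/8 | 23/16 3/2 2 } gives 45/32
value(bbrrbbrb) = { 0 1 5/4 11/8 45/32 | 23/16 3/2 2 } gives 91/64
value(bbrrbbrbr) = { 0 1 5/4 11/8 45/32 | 91/64 23/16 3/2 2 } gives 181/128
value(bbrrbbrbrr) = { 0 1 5/4 11/8 45/32 | 181/128 91/64 23/16 3/2 2 } gives 361/256
value(bbrrbbrbrrr) = { 0 1 5/4 11/8 45/32 | 361/256 181/128 91/64 23/16 3/2 2 } gives 721/512
value(bbrrbbrbrrrr) = { 0 1 5/4 11/8 45/32 | 721/512 361/256 181/128 91/64 23/16 3/2 2 } gives 1441/1024
value(bbrrbbrbrrrrr) = { 0 1 5/4 11/8 45/32 | 1441/1024 721/512 361/256 181/128 91/64 23/16 3/2 2 } gives 2881/2048
value(bbrrbbrbrrrrrr) = { 0 1 5/4 11/8 45/32 | 2881/2048 1441/1024 721/512 361/256 181/128 91/64 23/16 3/2 2 } gives 5761/4096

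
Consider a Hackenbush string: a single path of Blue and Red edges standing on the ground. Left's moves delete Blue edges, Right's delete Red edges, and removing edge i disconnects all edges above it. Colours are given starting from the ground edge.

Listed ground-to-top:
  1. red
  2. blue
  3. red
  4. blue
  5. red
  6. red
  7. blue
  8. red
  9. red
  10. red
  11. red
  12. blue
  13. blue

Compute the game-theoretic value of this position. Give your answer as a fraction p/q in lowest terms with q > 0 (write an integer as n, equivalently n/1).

v_1 [r]  L=[none]  R=[0]  gives -1
v_2 [rb]  L=[-1]  R=[0]  gives -1/2
v_3 [rbr]  L=[-1]  R=[-1/2 0]  gives -3/4
v_4 [rbrb]  L=[-1 -3/4]  R=[-1/2 0]  gives -5/8
v_5 [rbrbr]  L=[-1 -3/4]  R=[-5/8 -1/2 0]  gives -11/16
v_6 [rbrbrr]  L=[-1 -3/4]  R=[-11/16 -5/8 -1/2 0]  gives -23/32
v_7 [rbrbrrb]  L=[-1 -3/4 -23/32]  R=[-11/16 -5/8 -1/2 0]  gives -45/64
v_8 [rbrbrrbr]  L=[-1 -3/4 -23/32]  R=[-45/64 -11/16 -5/8 -1/2 0]  gives -91/128
v_9 [rbrbrrbrr]  L=[-1 -3/4 -23/32]  R=[-91/128 -45/64 -11/16 -5/8 -1/2 0]  gives -183/256
v_10 [rbrbrrbrrr]  L=[-1 -3/4 -23/32]  R=[-183/256 -91/128 -45/64 -11/16 -5/8 -1/2 0]  gives -367/512
v_11 [rbrbrrbrrrr]  L=[-1 -3/4 -23/32]  R=[-367/512 -183/256 -91/128 -45/64 -11/16 -5/8 -1/2 0]  gives -735/1024
v_12 [rbrbrrbrrrrb]  L=[-1 -3/4 -23/32 -735/1024]  R=[-367/512 -183/256 -91/128 -45/64 -11/16 -5/8 -1/2 0]  gives -1469/2048
v_13 [rbrbrrbrrrrbb]  L=[-1 -3/4 -23/32 -735/1024 -1469/2048]  R=[-367/512 -183/256 -91/128 -45/64 -11/16 -5/8 -1/2 0]  gives -2937/4096

-2937/4096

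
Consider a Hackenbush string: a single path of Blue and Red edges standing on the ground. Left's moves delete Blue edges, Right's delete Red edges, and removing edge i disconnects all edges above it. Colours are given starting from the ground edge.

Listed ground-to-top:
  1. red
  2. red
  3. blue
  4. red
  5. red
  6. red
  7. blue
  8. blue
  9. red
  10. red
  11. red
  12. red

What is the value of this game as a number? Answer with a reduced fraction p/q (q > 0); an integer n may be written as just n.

-1951/1024

edge 1 of 12 (red): { none | 0 } -> -1
edge 2 of 12 (red): { none | -1, 0 } -> -2
edge 3 of 12 (blue): { -2 | -1, 0 } -> -3/2
edge 4 of 12 (red): { -2 | -3/2, -1, 0 } -> -7/4
edge 5 of 12 (red): { -2 | -7/4, -3/2, -1, 0 } -> -15/8
edge 6 of 12 (red): { -2 | -15/8, -7/4, -3/2, -1, 0 } -> -31/16
edge 7 of 12 (blue): { -2, -31/16 | -15/8, -7/4, -3/2, -1, 0 } -> -61/32
edge 8 of 12 (blue): { -2, -31/16, -61/32 | -15/8, -7/4, -3/2, -1, 0 } -> -121/64
edge 9 of 12 (red): { -2, -31/16, -61/32 | -121/64, -15/8, -7/4, -3/2, -1, 0 } -> -243/128
edge 10 of 12 (red): { -2, -31/16, -61/32 | -243/128, -121/64, -15/8, -7/4, -3/2, -1, 0 } -> -487/256
edge 11 of 12 (red): { -2, -31/16, -61/32 | -487/256, -243/128, -121/64, -15/8, -7/4, -3/2, -1, 0 } -> -975/512
edge 12 of 12 (red): { -2, -31/16, -61/32 | -975/512, -487/256, -243/128, -121/64, -15/8, -7/4, -3/2, -1, 0 } -> -1951/1024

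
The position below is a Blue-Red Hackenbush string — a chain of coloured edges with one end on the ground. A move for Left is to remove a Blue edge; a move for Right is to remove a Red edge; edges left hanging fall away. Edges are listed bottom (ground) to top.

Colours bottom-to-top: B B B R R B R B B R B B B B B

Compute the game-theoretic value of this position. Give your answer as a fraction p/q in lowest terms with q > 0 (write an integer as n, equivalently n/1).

9663/4096

Build val(s[:k]) for k = 1..15, string s = B B B R R B R B B R B B B B B.
step 1: add B to get B; options L={ 0 } R={ (no moves) } gives 1
step 2: add B to get BB; options L={ 0,1 } R={ (no moves) } gives 2
step 3: add B to get BBB; options L={ 0,1,2 } R={ (no moves) } gives 3
step 4: add R to get BBBR; options L={ 0,1,2 } R={ 3 } gives 5/2
step 5: add R to get BBBRR; options L={ 0,1,2 } R={ 5/2,3 } gives 9/4
step 6: add B to get BBBRRB; options L={ 0,1,2,9/4 } R={ 5/2,3 } gives 19/8
step 7: add R to get BBBRRBR; options L={ 0,1,2,9/4 } R={ 19/8,5/2,3 } gives 37/16
step 8: add B to get BBBRRBRB; options L={ 0,1,2,9/4,37/16 } R={ 19/8,5/2,3 } gives 75/32
step 9: add B to get BBBRRBRBB; options L={ 0,1,2,9/4,37/16,75/32 } R={ 19/8,5/2,3 } gives 151/64
step 10: add R to get BBBRRBRBBR; options L={ 0,1,2,9/4,37/16,75/32 } R={ 151/64,19/8,5/2,3 } gives 301/128
step 11: add B to get BBBRRBRBBRB; options L={ 0,1,2,9/4,37/16,75/32,301/128 } R={ 151/64,19/8,5/2,3 } gives 603/256
step 12: add B to get BBBRRBRBBRBB; options L={ 0,1,2,9/4,37/16,75/32,301/128,603/256 } R={ 151/64,19/8,5/2,3 } gives 1207/512
step 13: add B to get BBBRRBRBBRBBB; options L={ 0,1,2,9/4,37/16,75/32,301/128,603/256,1207/512 } R={ 151/64,19/8,5/2,3 } gives 2415/1024
step 14: add B to get BBBRRBRBBRBBBB; options L={ 0,1,2,9/4,37/16,75/32,301/128,603/256,1207/512,2415/1024 } R={ 151/64,19/8,5/2,3 } gives 4831/2048
step 15: add B to get BBBRRBRBBRBBBBB; options L={ 0,1,2,9/4,37/16,75/32,301/128,603/256,1207/512,2415/1024,4831/2048 } R={ 151/64,19/8,5/2,3 } gives 9663/4096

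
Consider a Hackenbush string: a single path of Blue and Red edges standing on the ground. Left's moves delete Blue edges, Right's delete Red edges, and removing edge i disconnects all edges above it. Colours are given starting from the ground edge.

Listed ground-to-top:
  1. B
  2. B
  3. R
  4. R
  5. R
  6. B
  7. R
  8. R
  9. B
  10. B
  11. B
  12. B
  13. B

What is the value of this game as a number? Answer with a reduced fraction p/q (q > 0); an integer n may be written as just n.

Prefix values for B B R R R B R R B B B B B via {L|R} + simplicity:
g(B) = { 0 | ∅ } -> 1
g(BB) = { 0, 1 | ∅ } -> 2
g(BBR) = { 0, 1 | 2 } -> 3/2
g(BBRR) = { 0, 1 | 3/2, 2 } -> 5/4
g(BBRRR) = { 0, 1 | 5/4, 3/2, 2 } -> 9/8
g(BBRRRB) = { 0, 1, 9/8 | 5/4, 3/2, 2 } -> 19/16
g(BBRRRBR) = { 0, 1, 9/8 | 19/16, 5/4, 3/2, 2 } -> 37/32
g(BBRRRBRR) = { 0, 1, 9/8 | 37/32, 19/16, 5/4, 3/2, 2 } -> 73/64
g(BBRRRBRRB) = { 0, 1, 9/8, 73/64 | 37/32, 19/16, 5/4, 3/2, 2 } -> 147/128
g(BBRRRBRRBB) = { 0, 1, 9/8, 73/64, 147/128 | 37/32, 19/16, 5/4, 3/2, 2 } -> 295/256
g(BBRRRBRRBBB) = { 0, 1, 9/8, 73/64, 147/128, 295/256 | 37/32, 19/16, 5/4, 3/2, 2 } -> 591/512
g(BBRRRBRRBBBB) = { 0, 1, 9/8, 73/64, 147/128, 295/256, 591/512 | 37/32, 19/16, 5/4, 3/2, 2 } -> 1183/1024
g(BBRRRBRRBBBBB) = { 0, 1, 9/8, 73/64, 147/128, 295/256, 591/512, 1183/1024 | 37/32, 19/16, 5/4, 3/2, 2 } -> 2367/2048

2367/2048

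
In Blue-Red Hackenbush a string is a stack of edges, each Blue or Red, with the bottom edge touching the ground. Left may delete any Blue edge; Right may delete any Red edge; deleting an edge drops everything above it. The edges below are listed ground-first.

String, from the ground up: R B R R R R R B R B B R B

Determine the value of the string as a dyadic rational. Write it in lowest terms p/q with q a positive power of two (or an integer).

v_1 [R]  L=[—]  R=[0]  → -1
v_2 [RB]  L=[-1]  R=[0]  → -1/2
v_3 [RBR]  L=[-1]  R=[-1/2,0]  → -3/4
v_4 [RBRR]  L=[-1]  R=[-3/4,-1/2,0]  → -7/8
v_5 [RBRRR]  L=[-1]  R=[-7/8,-3/4,-1/2,0]  → -15/16
v_6 [RBRRRR]  L=[-1]  R=[-15/16,-7/8,-3/4,-1/2,0]  → -31/32
v_7 [RBRRRRR]  L=[-1]  R=[-31/32,-15/16,-7/8,-3/4,-1/2,0]  → -63/64
v_8 [RBRRRRRB]  L=[-1,-63/64]  R=[-31/32,-15/16,-7/8,-3/4,-1/2,0]  → -125/128
v_9 [RBRRRRRBR]  L=[-1,-63/64]  R=[-125/128,-31/32,-15/16,-7/8,-3/4,-1/2,0]  → -251/256
v_10 [RBRRRRRBRB]  L=[-1,-63/64,-251/256]  R=[-125/128,-31/32,-15/16,-7/8,-3/4,-1/2,0]  → -501/512
v_11 [RBRRRRRBRBB]  L=[-1,-63/64,-251/256,-501/512]  R=[-125/128,-31/32,-15/16,-7/8,-3/4,-1/2,0]  → -1001/1024
v_12 [RBRRRRRBRBBR]  L=[-1,-63/64,-251/256,-501/512]  R=[-1001/1024,-125/128,-31/32,-15/16,-7/8,-3/4,-1/2,0]  → -2003/2048
v_13 [RBRRRRRBRBBRB]  L=[-1,-63/64,-251/256,-501/512,-2003/2048]  R=[-1001/1024,-125/128,-31/32,-15/16,-7/8,-3/4,-1/2,0]  → -4005/4096

-4005/4096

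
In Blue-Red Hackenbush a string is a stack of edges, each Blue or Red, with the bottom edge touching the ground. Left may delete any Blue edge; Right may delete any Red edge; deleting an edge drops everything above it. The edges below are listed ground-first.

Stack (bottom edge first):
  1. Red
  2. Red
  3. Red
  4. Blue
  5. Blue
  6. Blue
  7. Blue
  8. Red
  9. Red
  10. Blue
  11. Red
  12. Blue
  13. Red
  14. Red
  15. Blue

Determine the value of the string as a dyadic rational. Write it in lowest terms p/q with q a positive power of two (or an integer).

-8621/4096

Prefix values for Red Red Red Blue Blue Blue Blue Red Red Blue Red Blue Red Red Blue via {L|R} + simplicity:
value(R) = {  | 0 } → -1
value(RR) = {  | -1, 0 } → -2
value(RRR) = {  | -2, -1, 0 } → -3
value(RRRB) = { -3 | -2, -1, 0 } → -5/2
value(RRRBB) = { -3, -5/2 | -2, -1, 0 } → -9/4
value(RRRBBB) = { -3, -5/2, -9/4 | -2, -1, 0 } → -17/8
value(RRRBBBB) = { -3, -5/2, -9/4, -17/8 | -2, -1, 0 } → -33/16
value(RRRBBBBR) = { -3, -5/2, -9/4, -17/8 | -33/16, -2, -1, 0 } → -67/32
value(RRRBBBBRR) = { -3, -5/2, -9/4, -17/8 | -67/32, -33/16, -2, -1, 0 } → -135/64
value(RRRBBBBRRB) = { -3, -5/2, -9/4, -17/8, -135/64 | -67/32, -33/16, -2, -1, 0 } → -269/128
value(RRRBBBBRRBR) = { -3, -5/2, -9/4, -17/8, -135/64 | -269/128, -67/32, -33/16, -2, -1, 0 } → -539/256
value(RRRBBBBRRBRB) = { -3, -5/2, -9/4, -17/8, -135/64, -539/256 | -269/128, -67/32, -33/16, -2, -1, 0 } → -1077/512
value(RRRBBBBRRBRBR) = { -3, -5/2, -9/4, -17/8, -135/64, -539/256 | -1077/512, -269/128, -67/32, -33/16, -2, -1, 0 } → -2155/1024
value(RRRBBBBRRBRBRR) = { -3, -5/2, -9/4, -17/8, -135/64, -539/256 | -2155/1024, -1077/512, -269/128, -67/32, -33/16, -2, -1, 0 } → -4311/2048
value(RRRBBBBRRBRBRRB) = { -3, -5/2, -9/4, -17/8, -135/64, -539/256, -4311/2048 | -2155/1024, -1077/512, -269/128, -67/32, -33/16, -2, -1, 0 } → -8621/4096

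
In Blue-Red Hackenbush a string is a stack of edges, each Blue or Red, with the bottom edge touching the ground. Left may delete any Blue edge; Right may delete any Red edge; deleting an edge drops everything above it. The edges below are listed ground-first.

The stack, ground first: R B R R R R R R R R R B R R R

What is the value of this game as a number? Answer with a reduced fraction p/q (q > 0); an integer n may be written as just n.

Prefix values for R B R R R R R R R R R B R R R via {L|R} + simplicity:
step 1: add R to get R; options L={ (no moves) } R={ 0 } so -1
step 2: add B to get RB; options L={ -1 } R={ 0 } so -1/2
step 3: add R to get RBR; options L={ -1 } R={ -1/2; 0 } so -3/4
step 4: add R to get RBRR; options L={ -1 } R={ -3/4; -1/2; 0 } so -7/8
step 5: add R to get RBRRR; options L={ -1 } R={ -7/8; -3/4; -1/2; 0 } so -15/16
step 6: add R to get RBRRRR; options L={ -1 } R={ -15/16; -7/8; -3/4; -1/2; 0 } so -31/32
step 7: add R to get RBRRRRR; options L={ -1 } R={ -31/32; -15/16; -7/8; -3/4; -1/2; 0 } so -63/64
step 8: add R to get RBRRRRRR; options L={ -1 } R={ -63/64; -31/32; -15/16; -7/8; -3/4; -1/2; 0 } so -127/128
step 9: add R to get RBRRRRRRR; options L={ -1 } R={ -127/128; -63/64; -31/32; -15/16; -7/8; -3/4; -1/2; 0 } so -255/256
step 10: add R to get RBRRRRRRRR; options L={ -1 } R={ -255/256; -127/128; -63/64; -31/32; -15/16; -7/8; -3/4; -1/2; 0 } so -511/512
step 11: add R to get RBRRRRRRRRR; options L={ -1 } R={ -511/512; -255/256; -127/128; -63/64; -31/32; -15/16; -7/8; -3/4; -1/2; 0 } so -1023/1024
step 12: add B to get RBRRRRRRRRRB; options L={ -1; -1023/1024 } R={ -511/512; -255/256; -127/128; -63/64; -31/32; -15/16; -7/8; -3/4; -1/2; 0 } so -2045/2048
step 13: add R to get RBRRRRRRRRRBR; options L={ -1; -1023/1024 } R={ -2045/2048; -511/512; -255/256; -127/128; -63/64; -31/32; -15/16; -7/8; -3/4; -1/2; 0 } so -4091/4096
step 14: add R to get RBRRRRRRRRRBRR; options L={ -1; -1023/1024 } R={ -4091/4096; -2045/2048; -511/512; -255/256; -127/128; -63/64; -31/32; -15/16; -7/8; -3/4; -1/2; 0 } so -8183/8192
step 15: add R to get RBRRRRRRRRRBRRR; options L={ -1; -1023/1024 } R={ -8183/8192; -4091/4096; -2045/2048; -511/512; -255/256; -127/128; -63/64; -31/32; -15/16; -7/8; -3/4; -1/2; 0 } so -16367/16384

-16367/16384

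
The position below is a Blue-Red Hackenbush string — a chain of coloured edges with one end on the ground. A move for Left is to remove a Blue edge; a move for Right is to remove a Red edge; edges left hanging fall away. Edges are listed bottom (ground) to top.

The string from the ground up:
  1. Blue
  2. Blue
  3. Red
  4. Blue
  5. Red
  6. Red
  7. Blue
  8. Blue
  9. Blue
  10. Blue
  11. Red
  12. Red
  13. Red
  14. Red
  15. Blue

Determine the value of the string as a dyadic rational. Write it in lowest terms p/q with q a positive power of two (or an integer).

13251/8192

Prefix values for Blue Blue Red Blue Red Red Blue Blue Blue Blue Red Red Red Red Blue via {L|R} + simplicity:
1 of 15 · B · max L 0 · min R +∞ so 1
2 of 15 · BB · max L 1 · min R +∞ so 2
3 of 15 · BBR · max L 1 · min R 2 so 3/2
4 of 15 · BBRB · max L 3/2 · min R 2 so 7/4
5 of 15 · BBRBR · max L 3/2 · min R 7/4 so 13/8
6 of 15 · BBRBRR · max L 3/2 · min R 13/8 so 25/16
7 of 15 · BBRBRRB · max L 25/16 · min R 13/8 so 51/32
8 of 15 · BBRBRRBB · max L 51/32 · min R 13/8 so 103/64
9 of 15 · BBRBRRBBB · max L 103/64 · min R 13/8 so 207/128
10 of 15 · BBRBRRBBBB · max L 207/128 · min R 13/8 so 415/256
11 of 15 · BBRBRRBBBBR · max L 207/128 · min R 415/256 so 829/512
12 of 15 · BBRBRRBBBBRR · max L 207/128 · min R 829/512 so 1657/1024
13 of 15 · BBRBRRBBBBRRR · max L 207/128 · min R 1657/1024 so 3313/2048
14 of 15 · BBRBRRBBBBRRRR · max L 207/128 · min R 3313/2048 so 6625/4096
15 of 15 · BBRBRRBBBBRRRRB · max L 6625/4096 · min R 3313/2048 so 13251/8192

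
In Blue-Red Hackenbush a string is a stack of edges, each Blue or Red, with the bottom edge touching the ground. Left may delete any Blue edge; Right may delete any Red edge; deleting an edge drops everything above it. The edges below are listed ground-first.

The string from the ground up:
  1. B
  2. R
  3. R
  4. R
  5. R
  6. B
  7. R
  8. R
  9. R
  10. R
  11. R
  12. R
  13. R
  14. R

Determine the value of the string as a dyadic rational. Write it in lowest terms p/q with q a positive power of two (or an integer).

513/8192

step 1: add B to get B; options L={ 0 } R={ (no moves) } = 1
step 2: add R to get BR; options L={ 0 } R={ 1 } = 1/2
step 3: add R to get BRR; options L={ 0 } R={ 1/2 1 } = 1/4
step 4: add R to get BRRR; options L={ 0 } R={ 1/4 1/2 1 } = 1/8
step 5: add R to get BRRRR; options L={ 0 } R={ 1/8 1/4 1/2 1 } = 1/16
step 6: add B to get BRRRRB; options L={ 0 1/16 } R={ 1/8 1/4 1/2 1 } = 3/32
step 7: add R to get BRRRRBR; options L={ 0 1/16 } R={ 3/32 1/8 1/4 1/2 1 } = 5/64
step 8: add R to get BRRRRBRR; options L={ 0 1/16 } R={ 5/64 3/32 1/8 1/4 1/2 1 } = 9/128
step 9: add R to get BRRRRBRRR; options L={ 0 1/16 } R={ 9/128 5/64 3/32 1/8 1/4 1/2 1 } = 17/256
step 10: add R to get BRRRRBRRRR; options L={ 0 1/16 } R={ 17/256 9/128 5/64 3/32 1/8 1/4 1/2 1 } = 33/512
step 11: add R to get BRRRRBRRRRR; options L={ 0 1/16 } R={ 33/512 17/256 9/128 5/64 3/32 1/8 1/4 1/2 1 } = 65/1024
step 12: add R to get BRRRRBRRRRRR; options L={ 0 1/16 } R={ 65/1024 33/512 17/256 9/128 5/64 3/32 1/8 1/4 1/2 1 } = 129/2048
step 13: add R to get BRRRRBRRRRRRR; options L={ 0 1/16 } R={ 129/2048 65/1024 33/512 17/256 9/128 5/64 3/32 1/8 1/4 1/2 1 } = 257/4096
step 14: add R to get BRRRRBRRRRRRRR; options L={ 0 1/16 } R={ 257/4096 129/2048 65/1024 33/512 17/256 9/128 5/64 3/32 1/8 1/4 1/2 1 } = 513/8192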